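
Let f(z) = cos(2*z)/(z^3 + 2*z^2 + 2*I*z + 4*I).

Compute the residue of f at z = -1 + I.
-cos(2 - 2*I)/4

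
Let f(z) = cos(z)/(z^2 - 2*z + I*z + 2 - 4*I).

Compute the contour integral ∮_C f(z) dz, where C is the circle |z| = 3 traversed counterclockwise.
pi*(-6/13 - 4*I/13)*cosh(2) + pi*(6/13 + 4*I/13)*cos(2 + I)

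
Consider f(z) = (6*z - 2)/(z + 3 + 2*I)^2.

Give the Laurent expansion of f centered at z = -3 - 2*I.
(-20 - 12*I)/(z + 3 + 2*I)^2 + 6/(z + 3 + 2*I)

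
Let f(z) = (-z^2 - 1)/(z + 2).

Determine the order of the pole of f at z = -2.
1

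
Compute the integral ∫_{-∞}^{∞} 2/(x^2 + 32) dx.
Let f(z) = 2/(z^2 + 32). The denominator has no real zeros and deg Q - deg P = 2 ≥ 2, so the integral of f over the upper semicircle |z| = R tends to 0 as R → ∞. Closing the contour in the upper half-plane,
  ∫_{-∞}^{∞} f(x) dx = 2πi · Σ Res(f, z_k)  over the poles with Im z_k > 0.

Zeros of the denominator: z^2 + 32 = 0 gives z = ±4*sqrt(2)*I.
Upper half-plane: z = 4*sqrt(2)*I (simple).

Each pole is a simple zero of Q(z) = z^2 + 32, so Res(f, z₀) = P(z₀)/Q'(z₀) with P(z) = 2, Q'(z) = 2*z:
  Res(f, 4*sqrt(2)*I) = (2)/(8*sqrt(2)*I) = -sqrt(2)*I/8

∫_{-∞}^{∞} f(x) dx = 2πi · (-sqrt(2)*I/8) = sqrt(2)*pi/4

Final answer: sqrt(2)*pi/4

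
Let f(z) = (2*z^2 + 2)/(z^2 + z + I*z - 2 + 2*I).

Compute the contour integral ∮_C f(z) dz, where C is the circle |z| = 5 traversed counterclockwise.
By the residue theorem, ∮_C f(z) dz = 2πi · (sum of the residues of f at the poles inside |z| = 5).

The denominator factors as (z + 2)*(z - 1 + I), so the singularities of f are simple poles at z = -2, z = 1 - I.
  |-2|² = 4 < 25 = 5², so this pole is inside the contour.
  |1 - I|² = 2 < 25 = 5², so this pole is inside the contour.

With P(z) = 2*z^2 + 2 and Q(z) = z^2 + z + I*z - 2 + 2*I, each pole is simple, so Res(f, z₀) = P(z₀)/Q'(z₀) with Q'(z) = 2*z + 1 + I.
  Res(f, -2) = P(-2)/Q'(-2) = (10)/(-3 + I) = -3 - I
  Res(f, 1 - I) = P(1 - I)/Q'(1 - I) = (2 - 4*I)/(3 - I) = 1 - I

Sum of residues inside C: -2 - 2*I
∮_C f(z) dz = 2πi · (-2 - 2*I) = pi*(4 - 4*I)

Final answer: pi*(4 - 4*I)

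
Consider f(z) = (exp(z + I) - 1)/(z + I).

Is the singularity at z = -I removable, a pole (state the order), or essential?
removable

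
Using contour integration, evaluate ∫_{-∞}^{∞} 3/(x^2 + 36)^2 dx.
pi/144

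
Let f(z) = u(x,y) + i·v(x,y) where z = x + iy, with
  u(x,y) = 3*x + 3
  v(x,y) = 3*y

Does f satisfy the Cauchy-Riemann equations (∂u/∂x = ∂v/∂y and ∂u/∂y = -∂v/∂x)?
∂u/∂x = 3
∂v/∂y = 3
∂u/∂y = 0
∂v/∂x = 0
∂u/∂x = ∂v/∂y and ∂u/∂y = -∂v/∂x hold identically; f is analytic.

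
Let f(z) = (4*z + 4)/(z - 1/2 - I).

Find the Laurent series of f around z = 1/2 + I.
Put w = z - (1/2 + I), i.e. z = w + 1/2 + I. The denominator is w, so it suffices to rewrite the numerator in powers of w.

P(z) = 4*z + 4
P(w + 1/2 + I) = 6 + 4*I + 4*w

Dividing each term by w:
  f = (6 + 4*I)/w + 4

Substituting back w = z - 1/2 - I:
  f(z) = (6 + 4*I)/(z - 1/2 - I) + 4

The series is finite because the numerator is a polynomial; the negative powers form the principal part, and the coefficient of 1/(z - 1/2 - I) gives Res(f, 1/2 + I) = 6 + 4*I.

Final answer: (6 + 4*I)/(z - 1/2 - I) + 4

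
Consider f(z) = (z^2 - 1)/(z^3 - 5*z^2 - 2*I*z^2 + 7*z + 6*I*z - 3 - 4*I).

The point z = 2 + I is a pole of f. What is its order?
Factor the denominator:
  z^3 - 5*z^2 - 2*I*z^2 + 7*z + 6*I*z - 3 - 4*I = (z - 2 - I)^2*(z - 1)

The numerator P(z) = z^2 - 1 has P(2 + I) = 2 + 4*I ≠ 0, so no factor of (z - 2 - I) cancels.
Near z = 2 + I we can therefore write f(z) = g(z)/(z - 2 - I)^2 with g analytic at 2 + I and g(2 + I) ≠ 0 (g is the numerator divided by the remaining denominator factors).

Hence z = 2 + I is a pole of order 2.

Final answer: 2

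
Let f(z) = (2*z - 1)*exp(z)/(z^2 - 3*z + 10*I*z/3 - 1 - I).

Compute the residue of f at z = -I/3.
Write f(z) = P(z)/Q(z) with P(z) = (2*z - 1)*exp(z) and Q(z) = z^2 - 3*z + 10*I*z/3 - 1 - I.
The denominator factors as Q(z) = (z - 3 + 3*I)*(z + I/3), so z = -I/3 is a simple zero of Q and P is analytic there; z = -I/3 is therefore a simple pole and
  Res(f, z₀) = P(z₀)/Q'(z₀).

Q'(z) = 2*z - 3 + 10*I/3, so Q'(-I/3) = -3 + 8*I/3.
P(-I/3) = (-1 - 2*I/3)*exp(-I/3).

Res(f, -I/3) = ((-1 - 2*I/3)*exp(-I/3))/(-3 + 8*I/3) = (11/145 + 42*I/145)*exp(-I/3)

Final answer: (11/145 + 42*I/145)*exp(-I/3)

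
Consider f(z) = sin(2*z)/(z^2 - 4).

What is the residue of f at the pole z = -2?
Write f(z) = P(z)/Q(z) with P(z) = sin(2*z) and Q(z) = z^2 - 4.
The denominator factors as Q(z) = (z + 2)*(z - 2), so z = -2 is a simple zero of Q and P is analytic there; z = -2 is therefore a simple pole and
  Res(f, z₀) = P(z₀)/Q'(z₀).

Q'(z) = 2*z, so Q'(-2) = -4.
P(-2) = -sin(4).

Res(f, -2) = (-sin(4))/(-4) = sin(4)/4

Final answer: sin(4)/4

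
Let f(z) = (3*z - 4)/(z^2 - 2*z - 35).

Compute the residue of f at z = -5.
Write f(z) = P(z)/Q(z) with P(z) = 3*z - 4 and Q(z) = z^2 - 2*z - 35.
The denominator factors as Q(z) = (z + 5)*(z - 7), so z = -5 is a simple zero of Q and P is analytic there; z = -5 is therefore a simple pole and
  Res(f, z₀) = P(z₀)/Q'(z₀).

Q'(z) = 2*z - 2, so Q'(-5) = -12.
P(-5) = -19.

Res(f, -5) = (-19)/(-12) = 19/12

Final answer: 19/12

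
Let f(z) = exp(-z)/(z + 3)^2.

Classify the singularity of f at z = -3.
pole of order 2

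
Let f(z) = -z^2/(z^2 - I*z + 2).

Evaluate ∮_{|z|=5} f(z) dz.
By the residue theorem, ∮_C f(z) dz = 2πi · (sum of the residues of f at the poles inside |z| = 5).

The denominator factors as (z - 2*I)*(z + I), so the singularities of f are simple poles at z = 2*I, z = -I.
  |2*I|² = 4 < 25 = 5², so this pole is inside the contour.
  |-I|² = 1 < 25 = 5², so this pole is inside the contour.

With P(z) = -z^2 and Q(z) = z^2 - I*z + 2, each pole is simple, so Res(f, z₀) = P(z₀)/Q'(z₀) with Q'(z) = 2*z - I.
  Res(f, 2*I) = P(2*I)/Q'(2*I) = (4)/(3*I) = -4*I/3
  Res(f, -I) = P(-I)/Q'(-I) = (1)/(-3*I) = I/3

Sum of residues inside C: -I
∮_C f(z) dz = 2πi · (-I) = 2*pi

Final answer: 2*pi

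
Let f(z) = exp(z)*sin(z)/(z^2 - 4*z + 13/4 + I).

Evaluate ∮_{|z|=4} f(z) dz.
By the residue theorem, ∮_C f(z) dz = 2πi · (sum of the residues of f at the poles inside |z| = 4).

The denominator factors as (z - 3 + I/2)*(z - 1 - I/2), so the singularities of f are simple poles at z = 3 - I/2, z = 1 + I/2.
  |3 - I/2|² = 37/4 < 16 = 4², so this pole is inside the contour.
  |1 + I/2|² = 5/4 < 16 = 4², so this pole is inside the contour.

With P(z) = exp(z)*sin(z) and Q(z) = z^2 - 4*z + 13/4 + I, each pole is simple, so Res(f, z₀) = P(z₀)/Q'(z₀) with Q'(z) = 2*z - 4.
  Res(f, 3 - I/2) = P(3 - I/2)/Q'(3 - I/2) = (exp(3 - I/2)*sin(3 - I/2))/(2 - I) = (2/5 + I/5)*exp(3 - I/2)*sin(3 - I/2)
  Res(f, 1 + I/2) = P(1 + I/2)/Q'(1 + I/2) = (exp(1 + I/2)*sin(1 + I/2))/(-2 + I) = (-2/5 - I/5)*exp(1 + I/2)*sin(1 + I/2)

Sum of residues inside C: (-2/5 - I/5)*exp(1 + I/2)*sin(1 + I/2) + (2/5 + I/5)*exp(3 - I/2)*sin(3 - I/2)
∮_C f(z) dz = 2πi · ((-2/5 - I/5)*exp(1 + I/2)*sin(1 + I/2) + (2/5 + I/5)*exp(3 - I/2)*sin(3 - I/2)) = pi*(2/5 - 4*I/5)*exp(1 + I/2)*sin(1 + I/2) + pi*(-2/5 + 4*I/5)*exp(3 - I/2)*sin(3 - I/2)

Final answer: pi*(2/5 - 4*I/5)*exp(1 + I/2)*sin(1 + I/2) + pi*(-2/5 + 4*I/5)*exp(3 - I/2)*sin(3 - I/2)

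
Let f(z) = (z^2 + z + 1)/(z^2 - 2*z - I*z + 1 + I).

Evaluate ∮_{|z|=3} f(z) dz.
pi*(-2 + 6*I)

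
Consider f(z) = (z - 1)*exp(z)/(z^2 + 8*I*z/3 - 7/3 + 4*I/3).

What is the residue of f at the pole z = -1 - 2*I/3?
(7/13 + 9*I/13)*exp(-1 - 2*I/3)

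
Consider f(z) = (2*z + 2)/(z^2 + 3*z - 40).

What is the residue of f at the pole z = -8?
14/13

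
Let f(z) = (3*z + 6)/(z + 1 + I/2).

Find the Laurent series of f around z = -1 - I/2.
Put w = z - (-1 - I/2), i.e. z = w - 1 - I/2. The denominator is w, so it suffices to rewrite the numerator in powers of w.

P(z) = 3*z + 6
P(w - 1 - I/2) = 3 - 3*I/2 + 3*w

Dividing each term by w:
  f = (3 - 3*I/2)/w + 3

Substituting back w = z + 1 + I/2:
  f(z) = (3 - 3*I/2)/(z + 1 + I/2) + 3

The series is finite because the numerator is a polynomial; the negative powers form the principal part, and the coefficient of 1/(z + 1 + I/2) gives Res(f, -1 - I/2) = 3 - 3*I/2.

Final answer: (3 - 3*I/2)/(z + 1 + I/2) + 3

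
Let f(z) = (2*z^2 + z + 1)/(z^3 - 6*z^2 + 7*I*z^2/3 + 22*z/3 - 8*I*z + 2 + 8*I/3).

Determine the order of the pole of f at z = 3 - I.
2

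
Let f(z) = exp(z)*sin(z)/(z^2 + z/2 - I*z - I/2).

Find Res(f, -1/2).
Write f(z) = P(z)/Q(z) with P(z) = exp(z)*sin(z) and Q(z) = z^2 + z/2 - I*z - I/2.
The denominator factors as Q(z) = (z - I)*(z + 1/2), so z = -1/2 is a simple zero of Q and P is analytic there; z = -1/2 is therefore a simple pole and
  Res(f, z₀) = P(z₀)/Q'(z₀).

Q'(z) = 2*z + 1/2 - I, so Q'(-1/2) = -1/2 - I.
P(-1/2) = -exp(-1/2)*sin(1/2).

Res(f, -1/2) = (-exp(-1/2)*sin(1/2))/(-1/2 - I) = (2/5 - 4*I/5)*exp(-1/2)*sin(1/2)

Final answer: (2/5 - 4*I/5)*exp(-1/2)*sin(1/2)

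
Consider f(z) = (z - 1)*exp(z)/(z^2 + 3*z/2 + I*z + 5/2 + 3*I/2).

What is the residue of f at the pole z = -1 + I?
Write f(z) = P(z)/Q(z) with P(z) = (z - 1)*exp(z) and Q(z) = z^2 + 3*z/2 + I*z + 5/2 + 3*I/2.
The denominator factors as Q(z) = (z + 1 - I)*(z + 1/2 + 2*I), so z = -1 + I is a simple zero of Q and P is analytic there; z = -1 + I is therefore a simple pole and
  Res(f, z₀) = P(z₀)/Q'(z₀).

Q'(z) = 2*z + 3/2 + I, so Q'(-1 + I) = -1/2 + 3*I.
P(-1 + I) = (-2 + I)*exp(-1 + I).

Res(f, -1 + I) = ((-2 + I)*exp(-1 + I))/(-1/2 + 3*I) = (16/37 + 22*I/37)*exp(-1 + I)

Final answer: (16/37 + 22*I/37)*exp(-1 + I)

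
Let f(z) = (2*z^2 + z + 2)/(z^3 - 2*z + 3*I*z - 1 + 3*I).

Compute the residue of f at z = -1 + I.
Write f(z) = P(z)/Q(z) with P(z) = 2*z^2 + z + 2 and Q(z) = z^3 - 2*z + 3*I*z - 1 + 3*I.
The denominator factors as Q(z) = (z - 2 + I)*(z + 1 - I)*(z + 1), so z = -1 + I is a simple zero of Q and P is analytic there; z = -1 + I is therefore a simple pole and
  Res(f, z₀) = P(z₀)/Q'(z₀).

Q'(z) = 3*z^2 - 2 + 3*I, so Q'(-1 + I) = -2 - 3*I.
P(-1 + I) = 1 - 3*I.

Res(f, -1 + I) = (1 - 3*I)/(-2 - 3*I) = 7/13 + 9*I/13

Final answer: 7/13 + 9*I/13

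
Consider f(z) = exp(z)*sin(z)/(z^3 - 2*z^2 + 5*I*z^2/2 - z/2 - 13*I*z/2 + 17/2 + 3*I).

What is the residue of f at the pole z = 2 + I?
Write f(z) = P(z)/Q(z) with P(z) = exp(z)*sin(z) and Q(z) = z^3 - 2*z^2 + 5*I*z^2/2 - z/2 - 13*I*z/2 + 17/2 + 3*I.
The denominator factors as Q(z) = (z + 1 + 3*I/2)*(z - 2 - I)*(z - 1 + 2*I), so z = 2 + I is a simple zero of Q and P is analytic there; z = 2 + I is therefore a simple pole and
  Res(f, z₀) = P(z₀)/Q'(z₀).

Q'(z) = 3*z^2 - 4*z + 5*I*z - 1/2 - 13*I/2, so Q'(2 + I) = -9/2 + 23*I/2.
P(2 + I) = exp(2 + I)*sin(2 + I).

Res(f, 2 + I) = (exp(2 + I)*sin(2 + I))/(-9/2 + 23*I/2) = (-9/305 - 23*I/305)*exp(2 + I)*sin(2 + I)

Final answer: (-9/305 - 23*I/305)*exp(2 + I)*sin(2 + I)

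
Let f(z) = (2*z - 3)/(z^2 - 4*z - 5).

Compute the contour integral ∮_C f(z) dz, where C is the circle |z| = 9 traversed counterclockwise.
4*I*pi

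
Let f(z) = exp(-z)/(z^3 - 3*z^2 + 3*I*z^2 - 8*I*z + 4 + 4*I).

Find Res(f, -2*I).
Write f(z) = P(z)/Q(z) with P(z) = exp(-z) and Q(z) = z^3 - 3*z^2 + 3*I*z^2 - 8*I*z + 4 + 4*I.
The denominator factors as Q(z) = (z - 1 + I)*(z - 2)*(z + 2*I), so z = -2*I is a simple zero of Q and P is analytic there; z = -2*I is therefore a simple pole and
  Res(f, z₀) = P(z₀)/Q'(z₀).

Q'(z) = 3*z^2 - 6*z + 6*I*z - 8*I, so Q'(-2*I) = 4*I.
P(-2*I) = exp(2*I).

Res(f, -2*I) = (exp(2*I))/(4*I) = -I*exp(2*I)/4

Final answer: -I*exp(2*I)/4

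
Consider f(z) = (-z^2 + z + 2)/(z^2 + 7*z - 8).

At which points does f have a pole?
The singularities of f are the zeros of the denominator. Factoring,
  z^2 + 7*z - 8 = (z - 1)*(z + 8)
so the candidates are z = 1, z = -8.

Check the numerator P(z) = -z^2 + z + 2 at each one:
  P(1) = 2 ≠ 0, so z = 1 is a (simple) pole.
  P(-8) = -70 ≠ 0, so z = -8 is a (simple) pole.

Poles of f: {-8, 1}

Final answer: {-8, 1}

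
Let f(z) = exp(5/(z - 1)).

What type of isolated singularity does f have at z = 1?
essential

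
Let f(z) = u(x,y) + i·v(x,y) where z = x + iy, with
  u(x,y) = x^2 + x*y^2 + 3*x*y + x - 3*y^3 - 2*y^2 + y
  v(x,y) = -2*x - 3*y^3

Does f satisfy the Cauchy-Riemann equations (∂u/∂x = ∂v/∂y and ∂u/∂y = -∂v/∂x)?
∂u/∂x = 2*x + y^2 + 3*y + 1
∂v/∂y = -9*y^2
∂u/∂y = 2*x*y + 3*x - 9*y^2 - 4*y + 1
∂v/∂x = -2
∂u/∂x ≠ ∂v/∂y and ∂u/∂y ≠ -∂v/∂x; the Cauchy-Riemann equations are not satisfied, so f is not analytic.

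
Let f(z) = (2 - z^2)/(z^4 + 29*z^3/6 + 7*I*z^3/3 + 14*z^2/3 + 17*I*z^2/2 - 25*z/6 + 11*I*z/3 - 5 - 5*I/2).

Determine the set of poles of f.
The singularities of f are the zeros of the denominator. Factoring,
  z^4 + 29*z^3/6 + 7*I*z^3/3 + 14*z^2/3 + 17*I*z^2/2 - 25*z/6 + 11*I*z/3 - 5 - 5*I/2 = (z + 1)*(z - 2/3 + I/3)*(z + 3/2 + 2*I)*(z + 3)
so the candidates are z = -1, z = 2/3 - I/3, z = -3/2 - 2*I, z = -3.

Check the numerator P(z) = 2 - z^2 at each one:
  P(-1) = 1 ≠ 0, so z = -1 is a (simple) pole.
  P(2/3 - I/3) = 5/3 + 4*I/9 ≠ 0, so z = 2/3 - I/3 is a (simple) pole.
  P(-3/2 - 2*I) = 15/4 - 6*I ≠ 0, so z = -3/2 - 2*I is a (simple) pole.
  P(-3) = -7 ≠ 0, so z = -3 is a (simple) pole.

Poles of f: {-3, -3/2 - 2*I, -1, 2/3 - I/3}

Final answer: {-3, -3/2 - 2*I, -1, 2/3 - I/3}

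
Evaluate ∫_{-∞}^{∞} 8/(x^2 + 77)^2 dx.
Let f(z) = 8/(z^2 + 77)^2. The denominator has no real zeros and deg Q - deg P = 4 ≥ 2, so the integral of f over the upper semicircle |z| = R tends to 0 as R → ∞. Closing the contour in the upper half-plane,
  ∫_{-∞}^{∞} f(x) dx = 2πi · Σ Res(f, z_k)  over the poles with Im z_k > 0.

Zeros of the denominator: z^2 + 77 = 0 gives z = ±sqrt(77)*I.
Upper half-plane: z = sqrt(77)*I (a pole of order 2).

Write f(z) = g(z)/(z - sqrt(77)*I)^2 with g(z) = 8/(z + sqrt(77)*I)^2. For a double pole, Res(f, z₀) = g'(z₀):
  g'(z) = -16/(z + sqrt(77)*I)^3
  Res(f, sqrt(77)*I) = g'(sqrt(77)*I) = -2*sqrt(77)*I/5929

∫_{-∞}^{∞} f(x) dx = 2πi · (-2*sqrt(77)*I/5929) = 4*sqrt(77)*pi/5929

Final answer: 4*sqrt(77)*pi/5929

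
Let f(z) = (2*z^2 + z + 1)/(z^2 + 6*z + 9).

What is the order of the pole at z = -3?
Factor the denominator:
  z^2 + 6*z + 9 = (z + 3)^2

The numerator P(z) = 2*z^2 + z + 1 has P(-3) = 16 ≠ 0, so no factor of (z + 3) cancels.
Near z = -3 we can therefore write f(z) = g(z)/(z + 3)^2 with g analytic at -3 and g(-3) ≠ 0 (g is just the numerator).

Hence z = -3 is a pole of order 2.

Final answer: 2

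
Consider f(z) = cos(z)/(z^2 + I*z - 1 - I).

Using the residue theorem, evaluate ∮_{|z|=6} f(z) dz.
By the residue theorem, ∮_C f(z) dz = 2πi · (sum of the residues of f at the poles inside |z| = 6).

The denominator factors as (z - 1)*(z + 1 + I), so the singularities of f are simple poles at z = 1, z = -1 - I.
  |1|² = 1 < 36 = 6², so this pole is inside the contour.
  |-1 - I|² = 2 < 36 = 6², so this pole is inside the contour.

With P(z) = cos(z) and Q(z) = z^2 + I*z - 1 - I, each pole is simple, so Res(f, z₀) = P(z₀)/Q'(z₀) with Q'(z) = 2*z + I.
  Res(f, 1) = P(1)/Q'(1) = (cos(1))/(2 + I) = (2/5 - I/5)*cos(1)
  Res(f, -1 - I) = P(-1 - I)/Q'(-1 - I) = (cos(1 + I))/(-2 - I) = (-2/5 + I/5)*cos(1 + I)

Sum of residues inside C: (2/5 - I/5)*cos(1) + (-2/5 + I/5)*cos(1 + I)
∮_C f(z) dz = 2πi · ((2/5 - I/5)*cos(1) + (-2/5 + I/5)*cos(1 + I)) = pi*(-2/5 - 4*I/5)*cos(1 + I) + pi*(2/5 + 4*I/5)*cos(1)

Final answer: pi*(-2/5 - 4*I/5)*cos(1 + I) + pi*(2/5 + 4*I/5)*cos(1)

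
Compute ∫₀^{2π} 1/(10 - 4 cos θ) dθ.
sqrt(21)*pi/21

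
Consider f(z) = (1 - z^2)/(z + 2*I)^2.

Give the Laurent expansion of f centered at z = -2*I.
Put w = z - (-2*I), i.e. z = w - 2*I. The denominator is w^2, so it suffices to rewrite the numerator in powers of w.

P(z) = 1 - z^2
P(w - 2*I) = 5 + 4*I*w - w^2

Dividing each term by w^2:
  f = 5/w^2 + 4*I/w - 1

Substituting back w = z + 2*I:
  f(z) = 5/(z + 2*I)^2 + 4*I/(z + 2*I) - 1

The series is finite because the numerator is a polynomial; the negative powers form the principal part, and the coefficient of 1/(z + 2*I) gives Res(f, -2*I) = 4*I.

Final answer: 5/(z + 2*I)^2 + 4*I/(z + 2*I) - 1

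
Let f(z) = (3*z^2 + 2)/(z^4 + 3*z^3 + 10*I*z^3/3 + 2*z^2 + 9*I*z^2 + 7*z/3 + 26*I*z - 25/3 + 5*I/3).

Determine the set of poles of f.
The singularities of f are the zeros of the denominator. Factoring,
  z^4 + 3*z^3 + 10*I*z^3/3 + 2*z^2 + 9*I*z^2 + 7*z/3 + 26*I*z - 25/3 + 5*I/3 = (z - 1 + 3*I)*(z + I/3)*(z + 3 + 2*I)*(z + 1 - 2*I)
so the candidates are z = 1 - 3*I, z = -I/3, z = -3 - 2*I, z = -1 + 2*I.

Check the numerator P(z) = 3*z^2 + 2 at each one:
  P(1 - 3*I) = -22 - 18*I ≠ 0, so z = 1 - 3*I is a (simple) pole.
  P(-I/3) = 5/3 ≠ 0, so z = -I/3 is a (simple) pole.
  P(-3 - 2*I) = 17 + 36*I ≠ 0, so z = -3 - 2*I is a (simple) pole.
  P(-1 + 2*I) = -7 - 12*I ≠ 0, so z = -1 + 2*I is a (simple) pole.

Poles of f: {-3 - 2*I, -1 + 2*I, -I/3, 1 - 3*I}

Final answer: {-3 - 2*I, -1 + 2*I, -I/3, 1 - 3*I}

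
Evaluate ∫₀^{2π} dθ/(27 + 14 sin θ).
Call the integral J. The integrand is 2π-periodic and we integrate over a full period, so shifting θ does not change the value (θ → θ + π/2 turns sin θ into cos θ). Hence
  J = ∫₀^{2π} dθ/(27 + 14 cos θ).
Put z = e^{iθ}: then cos θ = (z + 1/z)/2, dθ = dz/(iz), and z runs once counterclockwise around |z| = 1:
  J = ∮_{|z|=1} 1/(27 + 14*(z + 1/z)/2) · dz/(iz) = (2/i) ∮_{|z|=1} dz/(14*z^2 + 54*z + 14).
The roots of 14*z^2 + 54*z + 14 are z = (-27 ± sqrt(27^2 - 14^2))/14, with sqrt(533) = sqrt(533); their product is 1, so only z₊ = -27/14 + sqrt(533)/14 lies inside the unit circle (z₋ = -27/14 - sqrt(533)/14 lies outside).
z₊ is a simple zero of q(z) = 14*z^2 + 54*z + 14, so Res(1/q, z₊) = 1/q'(z₊) with q'(z) = 28*z + 54; and q'(z₊) = 14*(z₊ - z₋) = 2*sqrt(533).
Therefore J = (2/i) · 2πi · 1/(2*sqrt(533)) = 2*pi/(sqrt(533)) = 2*sqrt(533)*pi/533

Final answer: 2*sqrt(533)*pi/533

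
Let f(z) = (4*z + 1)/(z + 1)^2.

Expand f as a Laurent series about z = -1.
-3/(z + 1)^2 + 4/(z + 1)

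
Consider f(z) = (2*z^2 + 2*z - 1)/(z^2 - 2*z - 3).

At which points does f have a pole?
{-1, 3}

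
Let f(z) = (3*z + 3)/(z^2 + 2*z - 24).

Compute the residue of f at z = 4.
Write f(z) = P(z)/Q(z) with P(z) = 3*z + 3 and Q(z) = z^2 + 2*z - 24.
The denominator factors as Q(z) = (z + 6)*(z - 4), so z = 4 is a simple zero of Q and P is analytic there; z = 4 is therefore a simple pole and
  Res(f, z₀) = P(z₀)/Q'(z₀).

Q'(z) = 2*z + 2, so Q'(4) = 10.
P(4) = 15.

Res(f, 4) = (15)/(10) = 3/2

Final answer: 3/2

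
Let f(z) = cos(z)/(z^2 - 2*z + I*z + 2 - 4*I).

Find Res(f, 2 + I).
Write f(z) = P(z)/Q(z) with P(z) = cos(z) and Q(z) = z^2 - 2*z + I*z + 2 - 4*I.
The denominator factors as Q(z) = (z + 2*I)*(z - 2 - I), so z = 2 + I is a simple zero of Q and P is analytic there; z = 2 + I is therefore a simple pole and
  Res(f, z₀) = P(z₀)/Q'(z₀).

Q'(z) = 2*z - 2 + I, so Q'(2 + I) = 2 + 3*I.
P(2 + I) = cos(2 + I).

Res(f, 2 + I) = (cos(2 + I))/(2 + 3*I) = (2/13 - 3*I/13)*cos(2 + I)

Final answer: (2/13 - 3*I/13)*cos(2 + I)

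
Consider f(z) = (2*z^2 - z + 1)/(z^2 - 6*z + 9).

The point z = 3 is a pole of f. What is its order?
Factor the denominator:
  z^2 - 6*z + 9 = (z - 3)^2

The numerator P(z) = 2*z^2 - z + 1 has P(3) = 16 ≠ 0, so no factor of (z - 3) cancels.
Near z = 3 we can therefore write f(z) = g(z)/(z - 3)^2 with g analytic at 3 and g(3) ≠ 0 (g is just the numerator).

Hence z = 3 is a pole of order 2.

Final answer: 2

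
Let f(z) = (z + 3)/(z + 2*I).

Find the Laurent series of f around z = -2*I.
Put w = z - (-2*I), i.e. z = w - 2*I. The denominator is w, so it suffices to rewrite the numerator in powers of w.

P(z) = z + 3
P(w - 2*I) = 3 - 2*I + w

Dividing each term by w:
  f = (3 - 2*I)/w + 1

Substituting back w = z + 2*I:
  f(z) = (3 - 2*I)/(z + 2*I) + 1

The series is finite because the numerator is a polynomial; the negative powers form the principal part, and the coefficient of 1/(z + 2*I) gives Res(f, -2*I) = 3 - 2*I.

Final answer: (3 - 2*I)/(z + 2*I) + 1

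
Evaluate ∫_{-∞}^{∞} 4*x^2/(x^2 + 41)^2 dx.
2*sqrt(41)*pi/41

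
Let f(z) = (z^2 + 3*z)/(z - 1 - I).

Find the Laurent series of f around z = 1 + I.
Put w = z - (1 + I), i.e. z = w + 1 + I. The denominator is w, so it suffices to rewrite the numerator in powers of w.

P(z) = z^2 + 3*z
P(w + 1 + I) = 3 + 5*I + (5 + 2*I)*w + w^2

Dividing each term by w:
  f = (3 + 5*I)/w + 5 + 2*I + w

Substituting back w = z - 1 - I:
  f(z) = (3 + 5*I)/(z - 1 - I) + 5 + 2*I + (z - 1 - I)

The series is finite because the numerator is a polynomial; the negative powers form the principal part, and the coefficient of 1/(z - 1 - I) gives Res(f, 1 + I) = 3 + 5*I.

Final answer: (3 + 5*I)/(z - 1 - I) + 5 + 2*I + (z - 1 - I)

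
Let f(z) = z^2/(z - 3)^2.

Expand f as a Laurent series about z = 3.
Put w = z - (3), i.e. z = w + 3. The denominator is w^2, so it suffices to rewrite the numerator in powers of w.

P(z) = z^2
P(w + 3) = 9 + 6*w + w^2

Dividing each term by w^2:
  f = 9/w^2 + 6/w + 1

Substituting back w = z - 3:
  f(z) = 9/(z - 3)^2 + 6/(z - 3) + 1

The series is finite because the numerator is a polynomial; the negative powers form the principal part, and the coefficient of 1/(z - 3) gives Res(f, 3) = 6.

Final answer: 9/(z - 3)^2 + 6/(z - 3) + 1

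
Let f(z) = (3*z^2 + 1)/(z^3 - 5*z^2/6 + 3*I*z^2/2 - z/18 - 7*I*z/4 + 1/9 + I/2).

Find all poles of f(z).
The singularities of f are the zeros of the denominator. Factoring,
  z^3 - 5*z^2/6 + 3*I*z^2/2 - z/18 - 7*I*z/4 + 1/9 + I/2 = (z - 2/3)*(z + 1/3 + 3*I/2)*(z - 1/2)
so the candidates are z = 2/3, z = -1/3 - 3*I/2, z = 1/2.

Check the numerator P(z) = 3*z^2 + 1 at each one:
  P(2/3) = 7/3 ≠ 0, so z = 2/3 is a (simple) pole.
  P(-1/3 - 3*I/2) = -65/12 + 3*I ≠ 0, so z = -1/3 - 3*I/2 is a (simple) pole.
  P(1/2) = 7/4 ≠ 0, so z = 1/2 is a (simple) pole.

Poles of f: {-1/3 - 3*I/2, 1/2, 2/3}

Final answer: {-1/3 - 3*I/2, 1/2, 2/3}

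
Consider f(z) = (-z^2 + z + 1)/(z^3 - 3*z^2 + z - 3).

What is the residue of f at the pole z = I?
Write f(z) = P(z)/Q(z) with P(z) = -z^2 + z + 1 and Q(z) = z^3 - 3*z^2 + z - 3.
The denominator factors as Q(z) = (z - I)*(z + I)*(z - 3), so z = I is a simple zero of Q and P is analytic there; z = I is therefore a simple pole and
  Res(f, z₀) = P(z₀)/Q'(z₀).

Q'(z) = 3*z^2 - 6*z + 1, so Q'(I) = -2 - 6*I.
P(I) = 2 + I.

Res(f, I) = (2 + I)/(-2 - 6*I) = -1/4 + I/4

Final answer: -1/4 + I/4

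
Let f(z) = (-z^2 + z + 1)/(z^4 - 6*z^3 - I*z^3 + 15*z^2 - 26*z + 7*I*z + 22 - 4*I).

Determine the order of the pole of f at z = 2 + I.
3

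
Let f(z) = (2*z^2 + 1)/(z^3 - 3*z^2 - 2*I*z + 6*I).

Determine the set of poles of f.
The singularities of f are the zeros of the denominator. Factoring,
  z^3 - 3*z^2 - 2*I*z + 6*I = (z - 1 - I)*(z + 1 + I)*(z - 3)
so the candidates are z = 1 + I, z = -1 - I, z = 3.

Check the numerator P(z) = 2*z^2 + 1 at each one:
  P(1 + I) = 1 + 4*I ≠ 0, so z = 1 + I is a (simple) pole.
  P(-1 - I) = 1 + 4*I ≠ 0, so z = -1 - I is a (simple) pole.
  P(3) = 19 ≠ 0, so z = 3 is a (simple) pole.

Poles of f: {-1 - I, 1 + I, 3}

Final answer: {-1 - I, 1 + I, 3}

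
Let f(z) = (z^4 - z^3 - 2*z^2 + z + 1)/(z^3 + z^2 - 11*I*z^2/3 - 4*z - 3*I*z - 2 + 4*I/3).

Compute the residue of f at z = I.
Write f(z) = P(z)/Q(z) with P(z) = z^4 - z^3 - 2*z^2 + z + 1 and Q(z) = z^3 + z^2 - 11*I*z^2/3 - 4*z - 3*I*z - 2 + 4*I/3.
The denominator factors as Q(z) = (z - 2*I)*(z + 1 - 2*I/3)*(z - I), so z = I is a simple zero of Q and P is analytic there; z = I is therefore a simple pole and
  Res(f, z₀) = P(z₀)/Q'(z₀).

Q'(z) = 3*z^2 + 2*z - 22*I*z/3 - 4 - 3*I, so Q'(I) = 1/3 - I.
P(I) = 4 + 2*I.

Res(f, I) = (4 + 2*I)/(1/3 - I) = -3/5 + 21*I/5

Final answer: -3/5 + 21*I/5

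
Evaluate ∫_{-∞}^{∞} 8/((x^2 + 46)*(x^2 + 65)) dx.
4*pi*(-46*sqrt(65) + 65*sqrt(46))/28405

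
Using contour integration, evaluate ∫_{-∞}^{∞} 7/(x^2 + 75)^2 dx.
7*sqrt(3)*pi/2250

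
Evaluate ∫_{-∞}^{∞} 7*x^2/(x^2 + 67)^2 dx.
7*sqrt(67)*pi/134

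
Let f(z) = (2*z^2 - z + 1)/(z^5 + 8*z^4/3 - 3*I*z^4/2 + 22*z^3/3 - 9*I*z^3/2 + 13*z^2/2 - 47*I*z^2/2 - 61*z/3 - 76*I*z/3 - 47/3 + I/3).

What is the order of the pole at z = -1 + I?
Factor the denominator:
  z^5 + 8*z^4/3 - 3*I*z^4/2 + 22*z^3/3 - 9*I*z^3/2 + 13*z^2/2 - 47*I*z^2/2 - 61*z/3 - 76*I*z/3 - 47/3 + I/3 = (z + 1 - I)^3*(z + 2/3 + 3*I)*(z - 1 - 3*I/2)

The numerator P(z) = 2*z^2 - z + 1 has P(-1 + I) = 2 - 5*I ≠ 0, so no factor of (z + 1 - I) cancels.
Near z = -1 + I we can therefore write f(z) = g(z)/(z + 1 - I)^3 with g analytic at -1 + I and g(-1 + I) ≠ 0 (g is the numerator divided by the remaining denominator factors).

Hence z = -1 + I is a pole of order 3.

Final answer: 3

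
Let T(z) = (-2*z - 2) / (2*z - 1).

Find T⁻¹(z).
(z - 2)/(2*z + 2)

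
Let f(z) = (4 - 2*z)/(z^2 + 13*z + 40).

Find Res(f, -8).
-20/3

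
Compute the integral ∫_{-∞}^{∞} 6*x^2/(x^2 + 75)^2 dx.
Let f(z) = 6*z^2/(z^2 + 75)^2. The denominator has no real zeros and deg Q - deg P = 2 ≥ 2, so the integral of f over the upper semicircle |z| = R tends to 0 as R → ∞. Closing the contour in the upper half-plane,
  ∫_{-∞}^{∞} f(x) dx = 2πi · Σ Res(f, z_k)  over the poles with Im z_k > 0.

Zeros of the denominator: z^2 + 75 = 0 gives z = ±5*sqrt(3)*I.
Upper half-plane: z = 5*sqrt(3)*I (a pole of order 2).

Write f(z) = g(z)/(z - 5*sqrt(3)*I)^2 with g(z) = 6*z^2/(z + 5*sqrt(3)*I)^2. For a double pole, Res(f, z₀) = g'(z₀):
  g'(z) = 60*sqrt(3)*I*z/(z + 5*sqrt(3)*I)^3
  Res(f, 5*sqrt(3)*I) = g'(5*sqrt(3)*I) = -sqrt(3)*I/10

∫_{-∞}^{∞} f(x) dx = 2πi · (-sqrt(3)*I/10) = sqrt(3)*pi/5

Final answer: sqrt(3)*pi/5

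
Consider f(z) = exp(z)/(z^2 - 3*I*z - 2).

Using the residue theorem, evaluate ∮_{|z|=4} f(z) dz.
By the residue theorem, ∮_C f(z) dz = 2πi · (sum of the residues of f at the poles inside |z| = 4).

The denominator factors as (z - I)*(z - 2*I), so the singularities of f are simple poles at z = I, z = 2*I.
  |I|² = 1 < 16 = 4², so this pole is inside the contour.
  |2*I|² = 4 < 16 = 4², so this pole is inside the contour.

With P(z) = exp(z) and Q(z) = z^2 - 3*I*z - 2, each pole is simple, so Res(f, z₀) = P(z₀)/Q'(z₀) with Q'(z) = 2*z - 3*I.
  Res(f, I) = P(I)/Q'(I) = (exp(I))/(-I) = I*exp(I)
  Res(f, 2*I) = P(2*I)/Q'(2*I) = (exp(2*I))/(I) = -I*exp(2*I)

Sum of residues inside C: -I*exp(2*I) + I*exp(I)
∮_C f(z) dz = 2πi · (-I*exp(2*I) + I*exp(I)) = -2*pi*exp(I) + 2*pi*exp(2*I)

Final answer: -2*pi*exp(I) + 2*pi*exp(2*I)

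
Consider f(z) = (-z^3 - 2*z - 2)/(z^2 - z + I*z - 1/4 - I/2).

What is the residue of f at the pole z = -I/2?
Write f(z) = P(z)/Q(z) with P(z) = -z^3 - 2*z - 2 and Q(z) = z^2 - z + I*z - 1/4 - I/2.
The denominator factors as Q(z) = (z - 1 + I/2)*(z + I/2), so z = -I/2 is a simple zero of Q and P is analytic there; z = -I/2 is therefore a simple pole and
  Res(f, z₀) = P(z₀)/Q'(z₀).

Q'(z) = 2*z - 1 + I, so Q'(-I/2) = -1.
P(-I/2) = -2 + 7*I/8.

Res(f, -I/2) = (-2 + 7*I/8)/(-1) = 2 - 7*I/8

Final answer: 2 - 7*I/8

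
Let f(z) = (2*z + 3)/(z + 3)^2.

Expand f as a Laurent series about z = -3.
-3/(z + 3)^2 + 2/(z + 3)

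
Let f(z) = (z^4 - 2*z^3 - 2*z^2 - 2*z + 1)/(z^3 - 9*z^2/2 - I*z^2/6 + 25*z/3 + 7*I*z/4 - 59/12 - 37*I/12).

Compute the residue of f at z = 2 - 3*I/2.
Write f(z) = P(z)/Q(z) with P(z) = z^4 - 2*z^3 - 2*z^2 - 2*z + 1 and Q(z) = z^3 - 9*z^2/2 - I*z^2/6 + 25*z/3 + 7*I*z/4 - 59/12 - 37*I/12.
The denominator factors as Q(z) = (z - 3/2 - 2*I/3)*(z - 1 - I)*(z - 2 + 3*I/2), so z = 2 - 3*I/2 is a simple zero of Q and P is analytic there; z = 2 - 3*I/2 is therefore a simple pole and
  Res(f, z₀) = P(z₀)/Q'(z₀).

Q'(z) = 3*z^2 - 9*z - I*z/3 + 25/3 + 7*I/4, so Q'(2 - 3*I/2) = -59/12 - 41*I/12.
P(2 - 3*I/2) = -455/16 + 93*I/4.

Res(f, 2 - 3*I/2) = (-455/16 + 93*I/4)/(-59/12 - 41*I/12) = 34779/20648 - 121809*I/20648

Final answer: 34779/20648 - 121809*I/20648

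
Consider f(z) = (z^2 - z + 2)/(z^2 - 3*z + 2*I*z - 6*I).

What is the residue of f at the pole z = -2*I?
2/13 - 10*I/13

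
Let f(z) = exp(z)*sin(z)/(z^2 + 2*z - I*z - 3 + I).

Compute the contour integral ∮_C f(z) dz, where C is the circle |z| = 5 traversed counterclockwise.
By the residue theorem, ∮_C f(z) dz = 2πi · (sum of the residues of f at the poles inside |z| = 5).

The denominator factors as (z - 1)*(z + 3 - I), so the singularities of f are simple poles at z = 1, z = -3 + I.
  |1|² = 1 < 25 = 5², so this pole is inside the contour.
  |-3 + I|² = 10 < 25 = 5², so this pole is inside the contour.

With P(z) = exp(z)*sin(z) and Q(z) = z^2 + 2*z - I*z - 3 + I, each pole is simple, so Res(f, z₀) = P(z₀)/Q'(z₀) with Q'(z) = 2*z + 2 - I.
  Res(f, 1) = P(1)/Q'(1) = (exp(1)*sin(1))/(4 - I) = exp(1)*(4/17 + I/17)*sin(1)
  Res(f, -3 + I) = P(-3 + I)/Q'(-3 + I) = (-exp(-3 + I)*sin(3 - I))/(-4 + I) = (4/17 + I/17)*exp(-3 + I)*sin(3 - I)

Sum of residues inside C: (4/17 + I/17)*exp(-3 + I)*sin(3 - I) + exp(1)*(4/17 + I/17)*sin(1)
∮_C f(z) dz = 2πi · ((4/17 + I/17)*exp(-3 + I)*sin(3 - I) + exp(1)*(4/17 + I/17)*sin(1)) = pi*(-2/17 + 8*I/17)*exp(-3 + I)*sin(3 - I) + exp(1)*pi*(-2/17 + 8*I/17)*sin(1)

Final answer: pi*(-2/17 + 8*I/17)*exp(-3 + I)*sin(3 - I) + exp(1)*pi*(-2/17 + 8*I/17)*sin(1)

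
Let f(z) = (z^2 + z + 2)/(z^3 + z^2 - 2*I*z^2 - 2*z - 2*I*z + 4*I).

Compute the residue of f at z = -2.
1/3 - I/3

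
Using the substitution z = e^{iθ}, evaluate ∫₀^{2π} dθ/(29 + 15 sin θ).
Call the integral J. The integrand is 2π-periodic and we integrate over a full period, so shifting θ does not change the value (θ → θ + π/2 turns sin θ into cos θ). Hence
  J = ∫₀^{2π} dθ/(29 + 15 cos θ).
Put z = e^{iθ}: then cos θ = (z + 1/z)/2, dθ = dz/(iz), and z runs once counterclockwise around |z| = 1:
  J = ∮_{|z|=1} 1/(29 + 15*(z + 1/z)/2) · dz/(iz) = (2/i) ∮_{|z|=1} dz/(15*z^2 + 58*z + 15).
The roots of 15*z^2 + 58*z + 15 are z = (-29 ± sqrt(29^2 - 15^2))/15, with sqrt(616) = 2*sqrt(154); their product is 1, so only z₊ = -29/15 + 2*sqrt(154)/15 lies inside the unit circle (z₋ = -29/15 - 2*sqrt(154)/15 lies outside).
z₊ is a simple zero of q(z) = 15*z^2 + 58*z + 15, so Res(1/q, z₊) = 1/q'(z₊) with q'(z) = 30*z + 58; and q'(z₊) = 15*(z₊ - z₋) = 4*sqrt(154).
Therefore J = (2/i) · 2πi · 1/(4*sqrt(154)) = 2*pi/(2*sqrt(154)) = sqrt(154)*pi/154

Final answer: sqrt(154)*pi/154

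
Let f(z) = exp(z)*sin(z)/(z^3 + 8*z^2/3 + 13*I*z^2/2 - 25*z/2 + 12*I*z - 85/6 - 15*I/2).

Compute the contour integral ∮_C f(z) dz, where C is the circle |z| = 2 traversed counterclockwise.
By the residue theorem, ∮_C f(z) dz = 2πi · (sum of the residues of f at the poles inside |z| = 2).

The denominator factors as (z - 1/3 + 2*I)*(z + 1 + 3*I)*(z + 2 + 3*I/2), so the singularities of f are simple poles at z = 1/3 - 2*I, z = -1 - 3*I, z = -2 - 3*I/2.
  |1/3 - 2*I|² = 37/9 > 4 = 2², so this pole is outside the contour.
  |-1 - 3*I|² = 10 > 4 = 2², so this pole is outside the contour.
  |-2 - 3*I/2|² = 25/4 > 4 = 2², so this pole is outside the contour.

No pole lies inside the contour, so f is analytic on and inside C and the integral is 0 (Cauchy's theorem).

Final answer: 0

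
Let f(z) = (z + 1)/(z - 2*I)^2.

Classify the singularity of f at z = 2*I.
Write f(z) = g(z)/(z - 2*I)^2 with g(z) = z + 1.
g is entire and g(2*I) = 1 + 2*I ≠ 0, so no factor of (z - 2*I) cancels: the Laurent expansion of f about z = 2*I starts at the power -2, i.e. lim_{z→z₀} (z - z₀)^2 f(z) = 1 + 2*I is finite and nonzero.
So z = 2*I is a pole of order 2.

Final answer: pole of order 2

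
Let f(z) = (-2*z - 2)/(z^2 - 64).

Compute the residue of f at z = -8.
Write f(z) = P(z)/Q(z) with P(z) = -2*z - 2 and Q(z) = z^2 - 64.
The denominator factors as Q(z) = (z - 8)*(z + 8), so z = -8 is a simple zero of Q and P is analytic there; z = -8 is therefore a simple pole and
  Res(f, z₀) = P(z₀)/Q'(z₀).

Q'(z) = 2*z, so Q'(-8) = -16.
P(-8) = 14.

Res(f, -8) = (14)/(-16) = -7/8

Final answer: -7/8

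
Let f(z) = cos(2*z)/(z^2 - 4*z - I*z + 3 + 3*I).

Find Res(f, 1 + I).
Write f(z) = P(z)/Q(z) with P(z) = cos(2*z) and Q(z) = z^2 - 4*z - I*z + 3 + 3*I.
The denominator factors as Q(z) = (z - 1 - I)*(z - 3), so z = 1 + I is a simple zero of Q and P is analytic there; z = 1 + I is therefore a simple pole and
  Res(f, z₀) = P(z₀)/Q'(z₀).

Q'(z) = 2*z - 4 - I, so Q'(1 + I) = -2 + I.
P(1 + I) = cos(2 + 2*I).

Res(f, 1 + I) = (cos(2 + 2*I))/(-2 + I) = (-2/5 - I/5)*cos(2 + 2*I)

Final answer: (-2/5 - I/5)*cos(2 + 2*I)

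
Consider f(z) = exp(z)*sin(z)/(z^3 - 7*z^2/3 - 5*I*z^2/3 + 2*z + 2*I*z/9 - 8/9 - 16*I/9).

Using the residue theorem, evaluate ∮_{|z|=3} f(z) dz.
By the residue theorem, ∮_C f(z) dz = 2πi · (sum of the residues of f at the poles inside |z| = 3).

The denominator factors as (z - 2 - 2*I)*(z - 1/3 + I)*(z - 2*I/3), so the singularities of f are simple poles at z = 2 + 2*I, z = 1/3 - I, z = 2*I/3.
  |2 + 2*I|² = 8 < 9 = 3², so this pole is inside the contour.
  |1/3 - I|² = 10/9 < 9 = 3², so this pole is inside the contour.
  |2*I/3|² = 4/9 < 9 = 3², so this pole is inside the contour.

With P(z) = exp(z)*sin(z) and Q(z) = z^3 - 7*z^2/3 - 5*I*z^2/3 + 2*z + 2*I*z/9 - 8/9 - 16*I/9, each pole is simple, so Res(f, z₀) = P(z₀)/Q'(z₀) with Q'(z) = 3*z^2 - 14*z/3 - 10*I*z/3 + 2 + 2*I/9.
  Res(f, 2 + 2*I) = P(2 + 2*I)/Q'(2 + 2*I) = (exp(2 + 2*I)*sin(2 + 2*I))/(-2/3 + 74*I/9) = (-27/2756 - 333*I/2756)*exp(2 + 2*I)*sin(2 + 2*I)
  Res(f, 1/3 - I) = P(1/3 - I)/Q'(1/3 - I) = (exp(1/3 - I)*sin(1/3 - I))/(-50/9 + 16*I/9) = (-225/1378 - 36*I/689)*exp(1/3 - I)*sin(1/3 - I)
  Res(f, 2*I/3) = P(2*I/3)/Q'(2*I/3) = (I*exp(2*I/3)*sinh(2/3))/(26/9 - 26*I/9) = (-9/52 + 9*I/52)*exp(2*I/3)*sinh(2/3)

Sum of residues inside C: (-27/2756 - 333*I/2756)*exp(2 + 2*I)*sin(2 + 2*I) + (-9/52 + 9*I/52)*exp(2*I/3)*sinh(2/3) + (-225/1378 - 36*I/689)*exp(1/3 - I)*sin(1/3 - I)
∮_C f(z) dz = 2πi · ((-27/2756 - 333*I/2756)*exp(2 + 2*I)*sin(2 + 2*I) + (-9/52 + 9*I/52)*exp(2*I/3)*sinh(2/3) + (-225/1378 - 36*I/689)*exp(1/3 - I)*sin(1/3 - I)) = pi*(-9/26 - 9*I/26)*exp(2*I/3)*sinh(2/3) + pi*(72/689 - 225*I/689)*exp(1/3 - I)*sin(1/3 - I) + pi*(333/1378 - 27*I/1378)*exp(2 + 2*I)*sin(2 + 2*I)

Final answer: pi*(-9/26 - 9*I/26)*exp(2*I/3)*sinh(2/3) + pi*(72/689 - 225*I/689)*exp(1/3 - I)*sin(1/3 - I) + pi*(333/1378 - 27*I/1378)*exp(2 + 2*I)*sin(2 + 2*I)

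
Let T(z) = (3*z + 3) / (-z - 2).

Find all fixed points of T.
{-5/2 - sqrt(13)/2, -5/2 + sqrt(13)/2}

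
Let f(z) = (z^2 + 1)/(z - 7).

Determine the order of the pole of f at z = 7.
Factor the denominator:
  z - 7 = (z - 7)

The numerator P(z) = z^2 + 1 has P(7) = 50 ≠ 0, so no factor of (z - 7) cancels.
Near z = 7 we can therefore write f(z) = g(z)/(z - 7) with g analytic at 7 and g(7) ≠ 0 (g is just the numerator).

Hence z = 7 is a pole of order 1.

Final answer: 1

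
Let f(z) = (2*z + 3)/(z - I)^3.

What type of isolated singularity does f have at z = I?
Write f(z) = g(z)/(z - I)^3 with g(z) = 2*z + 3.
g is entire and g(I) = 3 + 2*I ≠ 0, so no factor of (z - I) cancels: the Laurent expansion of f about z = I starts at the power -3, i.e. lim_{z→z₀} (z - z₀)^3 f(z) = 3 + 2*I is finite and nonzero.
So z = I is a pole of order 3.

Final answer: pole of order 3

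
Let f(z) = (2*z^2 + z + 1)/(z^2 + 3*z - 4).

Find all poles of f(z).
{-4, 1}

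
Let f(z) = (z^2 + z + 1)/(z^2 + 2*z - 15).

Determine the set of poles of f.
The singularities of f are the zeros of the denominator. Factoring,
  z^2 + 2*z - 15 = (z + 5)*(z - 3)
so the candidates are z = -5, z = 3.

Check the numerator P(z) = z^2 + z + 1 at each one:
  P(-5) = 21 ≠ 0, so z = -5 is a (simple) pole.
  P(3) = 13 ≠ 0, so z = 3 is a (simple) pole.

Poles of f: {-5, 3}

Final answer: {-5, 3}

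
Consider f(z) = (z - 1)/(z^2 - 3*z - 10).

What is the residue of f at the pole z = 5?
4/7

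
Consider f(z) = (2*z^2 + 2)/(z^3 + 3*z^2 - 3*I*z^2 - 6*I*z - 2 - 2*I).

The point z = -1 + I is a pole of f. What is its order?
3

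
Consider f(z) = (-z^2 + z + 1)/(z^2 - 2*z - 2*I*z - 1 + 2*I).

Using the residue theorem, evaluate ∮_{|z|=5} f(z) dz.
By the residue theorem, ∮_C f(z) dz = 2πi · (sum of the residues of f at the poles inside |z| = 5).

The denominator factors as (z - I)*(z - 2 - I), so the singularities of f are simple poles at z = I, z = 2 + I.
  |I|² = 1 < 25 = 5², so this pole is inside the contour.
  |2 + I|² = 5 < 25 = 5², so this pole is inside the contour.

With P(z) = -z^2 + z + 1 and Q(z) = z^2 - 2*z - 2*I*z - 1 + 2*I, each pole is simple, so Res(f, z₀) = P(z₀)/Q'(z₀) with Q'(z) = 2*z - 2 - 2*I.
  Res(f, I) = P(I)/Q'(I) = (2 + I)/(-2) = -1 - I/2
  Res(f, 2 + I) = P(2 + I)/Q'(2 + I) = (-3*I)/(2) = -3*I/2

Sum of residues inside C: -1 - 2*I
∮_C f(z) dz = 2πi · (-1 - 2*I) = pi*(4 - 2*I)

Final answer: pi*(4 - 2*I)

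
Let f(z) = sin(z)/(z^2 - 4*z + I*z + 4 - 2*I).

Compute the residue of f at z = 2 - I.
Write f(z) = P(z)/Q(z) with P(z) = sin(z) and Q(z) = z^2 - 4*z + I*z + 4 - 2*I.
The denominator factors as Q(z) = (z - 2)*(z - 2 + I), so z = 2 - I is a simple zero of Q and P is analytic there; z = 2 - I is therefore a simple pole and
  Res(f, z₀) = P(z₀)/Q'(z₀).

Q'(z) = 2*z - 4 + I, so Q'(2 - I) = -I.
P(2 - I) = sin(2 - I).

Res(f, 2 - I) = (sin(2 - I))/(-I) = I*sin(2 - I)

Final answer: I*sin(2 - I)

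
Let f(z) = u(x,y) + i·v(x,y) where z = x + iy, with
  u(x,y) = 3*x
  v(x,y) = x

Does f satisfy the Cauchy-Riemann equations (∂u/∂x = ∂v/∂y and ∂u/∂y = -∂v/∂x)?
∂u/∂x = 3
∂v/∂y = 0
∂u/∂y = 0
∂v/∂x = 1
∂u/∂x ≠ ∂v/∂y and ∂u/∂y ≠ -∂v/∂x; the Cauchy-Riemann equations are not satisfied, so f is not analytic.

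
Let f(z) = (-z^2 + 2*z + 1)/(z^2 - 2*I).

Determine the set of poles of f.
The singularities of f are the zeros of the denominator. Factoring,
  z^2 - 2*I = (z + 1 + I)*(z - 1 - I)
so the candidates are z = -1 - I, z = 1 + I.

Check the numerator P(z) = -z^2 + 2*z + 1 at each one:
  P(-1 - I) = -1 - 4*I ≠ 0, so z = -1 - I is a (simple) pole.
  P(1 + I) = 3 ≠ 0, so z = 1 + I is a (simple) pole.

Poles of f: {-1 - I, 1 + I}

Final answer: {-1 - I, 1 + I}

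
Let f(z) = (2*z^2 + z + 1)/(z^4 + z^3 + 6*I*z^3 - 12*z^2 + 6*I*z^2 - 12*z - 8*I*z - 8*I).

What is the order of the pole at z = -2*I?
Factor the denominator:
  z^4 + z^3 + 6*I*z^3 - 12*z^2 + 6*I*z^2 - 12*z - 8*I*z - 8*I = (z + 2*I)^3*(z + 1)

The numerator P(z) = 2*z^2 + z + 1 has P(-2*I) = -7 - 2*I ≠ 0, so no factor of (z + 2*I) cancels.
Near z = -2*I we can therefore write f(z) = g(z)/(z + 2*I)^3 with g analytic at -2*I and g(-2*I) ≠ 0 (g is the numerator divided by the remaining denominator factors).

Hence z = -2*I is a pole of order 3.

Final answer: 3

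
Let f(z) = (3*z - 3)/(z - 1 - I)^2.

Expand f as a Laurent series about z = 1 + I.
Put w = z - (1 + I), i.e. z = w + 1 + I. The denominator is w^2, so it suffices to rewrite the numerator in powers of w.

P(z) = 3*z - 3
P(w + 1 + I) = 3*I + 3*w

Dividing each term by w^2:
  f = 3*I/w^2 + 3/w

Substituting back w = z - 1 - I:
  f(z) = 3*I/(z - 1 - I)^2 + 3/(z - 1 - I)

The series is finite because the numerator is a polynomial; the negative powers form the principal part, and the coefficient of 1/(z - 1 - I) gives Res(f, 1 + I) = 3.

Final answer: 3*I/(z - 1 - I)^2 + 3/(z - 1 - I)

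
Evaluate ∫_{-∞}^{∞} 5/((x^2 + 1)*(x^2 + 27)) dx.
Let f(z) = 5/((z^2 + 1)*(z^2 + 27)). The denominator has no real zeros and deg Q - deg P = 4 ≥ 2, so the integral of f over the upper semicircle |z| = R tends to 0 as R → ∞. Closing the contour in the upper half-plane,
  ∫_{-∞}^{∞} f(x) dx = 2πi · Σ Res(f, z_k)  over the poles with Im z_k > 0.

Zeros of the denominator: z^2 + 27 = 0 gives z = ±3*sqrt(3)*I; z^2 + 1 = 0 gives z = ±I.
Upper half-plane: z = I, z = 3*sqrt(3)*I (simple).

Each pole is a simple zero of Q(z) = z^4 + 28*z^2 + 27, so Res(f, z₀) = P(z₀)/Q'(z₀) with P(z) = 5, Q'(z) = 4*z^3 + 56*z:
  Res(f, I) = (5)/(52*I) = -5*I/52
  Res(f, 3*sqrt(3)*I) = (5)/(-156*sqrt(3)*I) = 5*sqrt(3)*I/468

Sum of residues: 5*I*(-9 + sqrt(3))/468
∫_{-∞}^{∞} f(x) dx = 2πi · (5*I*(-9 + sqrt(3))/468) = 5*pi*(9 - sqrt(3))/234

Final answer: 5*pi*(9 - sqrt(3))/234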